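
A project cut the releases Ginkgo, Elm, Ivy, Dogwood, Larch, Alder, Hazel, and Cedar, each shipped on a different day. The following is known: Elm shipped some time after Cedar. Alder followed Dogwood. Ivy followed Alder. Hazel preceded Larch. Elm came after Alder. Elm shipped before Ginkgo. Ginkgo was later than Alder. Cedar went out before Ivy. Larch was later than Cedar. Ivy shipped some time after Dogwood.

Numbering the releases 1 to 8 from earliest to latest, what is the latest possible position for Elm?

Elm must come before Ginkgo — 1 release forced after it.
Everything else can be placed before Elm in some valid order, so Elm can sit as late as position 8 − 1 = 7.

7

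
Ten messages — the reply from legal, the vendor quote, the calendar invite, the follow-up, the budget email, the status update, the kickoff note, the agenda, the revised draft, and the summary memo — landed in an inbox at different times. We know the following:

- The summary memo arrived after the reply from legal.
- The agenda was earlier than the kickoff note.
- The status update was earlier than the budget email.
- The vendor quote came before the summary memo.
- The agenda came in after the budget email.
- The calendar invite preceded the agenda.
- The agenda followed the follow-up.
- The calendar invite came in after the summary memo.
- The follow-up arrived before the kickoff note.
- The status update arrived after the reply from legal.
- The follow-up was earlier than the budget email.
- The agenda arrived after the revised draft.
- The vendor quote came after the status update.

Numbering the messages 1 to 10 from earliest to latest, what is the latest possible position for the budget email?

The budget email must come before the agenda and the kickoff note — 2 messages forced after it.
Everything else can be placed before the budget email in some valid order, so the budget email can sit as late as position 10 − 2 = 8.

8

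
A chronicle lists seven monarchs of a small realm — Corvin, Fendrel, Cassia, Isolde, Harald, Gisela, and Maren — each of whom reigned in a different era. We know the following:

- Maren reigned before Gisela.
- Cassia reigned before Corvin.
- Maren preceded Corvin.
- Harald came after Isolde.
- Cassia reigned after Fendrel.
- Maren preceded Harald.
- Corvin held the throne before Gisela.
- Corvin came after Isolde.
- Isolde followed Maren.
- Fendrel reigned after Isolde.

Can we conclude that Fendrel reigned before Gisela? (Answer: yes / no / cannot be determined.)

Chain the constraints: Fendrel → Cassia → Corvin → Gisela. Each link is directly stated, so Fendrel comes before Gisela.

yes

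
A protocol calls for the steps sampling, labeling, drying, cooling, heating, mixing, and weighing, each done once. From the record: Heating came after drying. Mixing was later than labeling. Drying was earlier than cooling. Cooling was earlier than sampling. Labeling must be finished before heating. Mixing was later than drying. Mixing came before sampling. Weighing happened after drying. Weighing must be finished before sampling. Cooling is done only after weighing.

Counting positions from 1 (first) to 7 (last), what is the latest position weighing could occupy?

5

Weighing must come before cooling and sampling — 2 steps forced after it.
Everything else can be placed before weighing in some valid order, so weighing can sit as late as position 7 − 2 = 5.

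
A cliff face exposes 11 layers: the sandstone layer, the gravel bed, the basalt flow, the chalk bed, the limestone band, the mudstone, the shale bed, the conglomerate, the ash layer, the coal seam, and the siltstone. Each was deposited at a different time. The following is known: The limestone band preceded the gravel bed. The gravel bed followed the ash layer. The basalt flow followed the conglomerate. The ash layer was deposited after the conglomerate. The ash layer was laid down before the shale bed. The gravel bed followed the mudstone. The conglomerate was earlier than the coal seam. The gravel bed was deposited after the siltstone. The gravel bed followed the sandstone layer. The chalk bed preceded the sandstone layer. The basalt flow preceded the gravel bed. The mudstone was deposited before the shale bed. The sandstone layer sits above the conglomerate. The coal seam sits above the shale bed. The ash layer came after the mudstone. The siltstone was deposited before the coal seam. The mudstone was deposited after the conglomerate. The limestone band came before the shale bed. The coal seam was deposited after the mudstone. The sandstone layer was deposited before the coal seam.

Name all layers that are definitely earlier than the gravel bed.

the ash layer, the basalt flow, the chalk bed, the conglomerate, the limestone band, the mudstone, the sandstone layer, the siltstone

Directly stated before the gravel bed: the ash layer, the basalt flow, the limestone band, the mudstone, the sandstone layer, and the siltstone.
The chalk bed reaches the gravel bed via the chalk bed → the sandstone layer → the gravel bed.
The conglomerate reaches the gravel bed via the conglomerate → the mudstone → the gravel bed.
No chain forces the shale bed (or any of the others) ahead of the gravel bed.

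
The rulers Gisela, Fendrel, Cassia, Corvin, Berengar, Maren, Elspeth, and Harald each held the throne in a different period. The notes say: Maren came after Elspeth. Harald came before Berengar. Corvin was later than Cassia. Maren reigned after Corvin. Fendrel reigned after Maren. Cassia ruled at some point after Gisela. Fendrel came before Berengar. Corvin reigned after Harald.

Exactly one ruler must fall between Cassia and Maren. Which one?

Corvin

Tracing the constraints gives Cassia → Corvin → Maren, so Corvin sits after Cassia and before Maren.
No other ruler is forced both after Cassia and before Maren.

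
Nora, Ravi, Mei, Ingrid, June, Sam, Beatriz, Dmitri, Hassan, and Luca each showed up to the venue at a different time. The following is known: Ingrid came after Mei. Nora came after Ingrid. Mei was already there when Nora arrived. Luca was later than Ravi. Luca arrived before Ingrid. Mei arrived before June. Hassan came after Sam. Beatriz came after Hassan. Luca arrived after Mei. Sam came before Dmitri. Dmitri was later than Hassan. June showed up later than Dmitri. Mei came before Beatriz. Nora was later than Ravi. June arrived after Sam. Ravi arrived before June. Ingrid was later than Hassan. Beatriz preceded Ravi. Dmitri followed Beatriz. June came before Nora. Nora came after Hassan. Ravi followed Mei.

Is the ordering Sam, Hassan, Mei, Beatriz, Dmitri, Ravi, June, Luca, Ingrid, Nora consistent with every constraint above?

Check each stated constraint against the proposed order — e.g. Mei is ahead of Nora; Hassan is ahead of Nora. Every pair is in the required order; nothing is violated.

yes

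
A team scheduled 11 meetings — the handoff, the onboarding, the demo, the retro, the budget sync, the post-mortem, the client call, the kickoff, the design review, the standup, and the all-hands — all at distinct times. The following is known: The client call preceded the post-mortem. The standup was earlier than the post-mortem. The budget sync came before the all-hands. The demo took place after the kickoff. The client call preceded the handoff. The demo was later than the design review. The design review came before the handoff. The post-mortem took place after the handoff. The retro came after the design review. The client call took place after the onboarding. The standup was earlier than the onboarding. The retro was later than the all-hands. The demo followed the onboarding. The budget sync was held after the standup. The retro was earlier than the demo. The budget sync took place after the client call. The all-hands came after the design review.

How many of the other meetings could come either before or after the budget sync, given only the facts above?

4

Forced before the budget sync: the client call, the onboarding, and the standup; forced after the budget sync: the all-hands, the demo, and the retro.
That leaves the design review, the handoff, the kickoff, and the post-mortem with no forced order relative to the budget sync — 4.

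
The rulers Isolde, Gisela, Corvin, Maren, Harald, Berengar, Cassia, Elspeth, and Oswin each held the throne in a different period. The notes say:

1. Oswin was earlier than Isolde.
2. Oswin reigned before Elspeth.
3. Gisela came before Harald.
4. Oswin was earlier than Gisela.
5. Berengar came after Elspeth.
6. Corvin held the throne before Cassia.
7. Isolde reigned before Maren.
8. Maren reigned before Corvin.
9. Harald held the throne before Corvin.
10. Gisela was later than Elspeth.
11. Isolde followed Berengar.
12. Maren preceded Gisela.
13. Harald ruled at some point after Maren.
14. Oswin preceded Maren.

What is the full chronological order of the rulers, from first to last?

The constraints fix every adjacent pair, so only one ordering works:
Oswin → Elspeth → Berengar → Isolde → Maren → Gisela → Harald → Corvin → Cassia.

Oswin, Elspeth, Berengar, Isolde, Maren, Gisela, Harald, Corvin, Cassia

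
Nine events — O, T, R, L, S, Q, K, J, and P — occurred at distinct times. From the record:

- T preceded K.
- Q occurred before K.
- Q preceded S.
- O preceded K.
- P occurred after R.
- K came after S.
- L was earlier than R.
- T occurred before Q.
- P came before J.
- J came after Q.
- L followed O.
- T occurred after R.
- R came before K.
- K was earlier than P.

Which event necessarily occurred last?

Every other event has a chain of constraints placing it before J, so J is last.

J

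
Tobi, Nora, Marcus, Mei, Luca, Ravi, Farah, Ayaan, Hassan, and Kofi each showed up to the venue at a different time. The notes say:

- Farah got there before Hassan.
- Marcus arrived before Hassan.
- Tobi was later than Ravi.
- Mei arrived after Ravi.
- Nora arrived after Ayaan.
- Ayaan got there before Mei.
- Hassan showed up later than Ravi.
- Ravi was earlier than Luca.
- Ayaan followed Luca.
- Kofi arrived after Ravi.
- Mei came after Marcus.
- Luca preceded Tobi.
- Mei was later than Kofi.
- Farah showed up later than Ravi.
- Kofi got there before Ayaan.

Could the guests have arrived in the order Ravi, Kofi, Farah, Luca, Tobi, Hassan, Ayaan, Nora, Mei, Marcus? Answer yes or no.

no

The constraints require Marcus before Hassan, but in the proposed sequence Hassan appears ahead of Marcus. That one violation is enough.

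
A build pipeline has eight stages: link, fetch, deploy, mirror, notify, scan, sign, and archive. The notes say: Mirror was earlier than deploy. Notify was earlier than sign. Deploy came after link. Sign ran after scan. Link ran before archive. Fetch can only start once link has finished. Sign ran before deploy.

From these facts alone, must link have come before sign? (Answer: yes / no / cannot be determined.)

cannot be determined

No chain of stated constraints runs from link to sign, and none runs from sign to link either.
So the relative order of link and sign is not fixed by the given facts.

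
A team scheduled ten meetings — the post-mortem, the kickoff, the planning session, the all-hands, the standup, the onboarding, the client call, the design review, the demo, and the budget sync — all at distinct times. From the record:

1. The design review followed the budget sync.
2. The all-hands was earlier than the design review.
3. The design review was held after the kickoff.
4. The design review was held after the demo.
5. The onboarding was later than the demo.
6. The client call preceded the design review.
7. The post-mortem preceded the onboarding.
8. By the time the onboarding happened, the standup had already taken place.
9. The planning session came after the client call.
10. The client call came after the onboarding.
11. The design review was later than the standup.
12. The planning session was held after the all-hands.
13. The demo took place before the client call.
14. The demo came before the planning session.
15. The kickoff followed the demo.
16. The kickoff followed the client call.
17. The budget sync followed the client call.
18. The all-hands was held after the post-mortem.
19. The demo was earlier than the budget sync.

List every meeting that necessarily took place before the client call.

Directly stated before the client call: the demo and the onboarding.
The post-mortem reaches the client call via the post-mortem → the onboarding → the client call.
The standup reaches the client call via the standup → the onboarding → the client call.

the demo, the onboarding, the post-mortem, the standup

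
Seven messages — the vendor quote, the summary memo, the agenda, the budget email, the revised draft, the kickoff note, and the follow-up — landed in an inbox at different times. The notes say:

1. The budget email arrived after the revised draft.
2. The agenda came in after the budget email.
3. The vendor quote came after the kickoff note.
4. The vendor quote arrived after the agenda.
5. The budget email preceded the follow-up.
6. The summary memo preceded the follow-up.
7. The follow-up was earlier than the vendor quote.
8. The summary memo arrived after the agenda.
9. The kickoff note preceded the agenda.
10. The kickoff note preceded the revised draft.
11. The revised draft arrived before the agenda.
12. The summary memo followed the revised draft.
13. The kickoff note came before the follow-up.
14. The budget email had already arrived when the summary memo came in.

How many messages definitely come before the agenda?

Directly stated before the agenda: the budget email, the kickoff note, and the revised draft.
No chain forces the vendor quote (or any of the others) ahead of the agenda.
That's the budget email, the kickoff note, and the revised draft — 3 in all.

3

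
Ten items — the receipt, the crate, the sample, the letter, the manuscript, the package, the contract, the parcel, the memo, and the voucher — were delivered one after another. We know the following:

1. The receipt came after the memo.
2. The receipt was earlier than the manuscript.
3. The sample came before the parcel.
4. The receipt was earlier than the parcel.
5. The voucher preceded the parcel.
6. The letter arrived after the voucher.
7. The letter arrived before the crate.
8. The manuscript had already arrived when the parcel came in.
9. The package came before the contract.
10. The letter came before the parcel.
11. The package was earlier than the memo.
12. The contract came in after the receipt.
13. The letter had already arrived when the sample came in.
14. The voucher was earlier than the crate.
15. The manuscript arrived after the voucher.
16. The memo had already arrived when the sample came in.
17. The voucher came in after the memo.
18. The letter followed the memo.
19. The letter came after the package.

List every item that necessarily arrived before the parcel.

Directly stated before the parcel: the letter, the manuscript, the receipt, the sample, and the voucher.
The memo reaches the parcel via the memo → the voucher → the parcel.
The package reaches the parcel via the package → the letter → the parcel.

the letter, the manuscript, the memo, the package, the receipt, the sample, the voucher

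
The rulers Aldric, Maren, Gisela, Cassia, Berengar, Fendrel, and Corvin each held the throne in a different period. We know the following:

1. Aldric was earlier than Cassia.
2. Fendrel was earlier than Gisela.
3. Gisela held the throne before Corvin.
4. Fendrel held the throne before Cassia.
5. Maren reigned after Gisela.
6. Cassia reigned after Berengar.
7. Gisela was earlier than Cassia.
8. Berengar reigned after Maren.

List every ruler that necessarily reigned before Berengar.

Fendrel, Gisela, Maren

Directly stated before Berengar: Maren.
Fendrel reaches Berengar via Fendrel → Gisela → Maren → Berengar.
Gisela reaches Berengar via Gisela → Maren → Berengar.
No chain forces Aldric (or any of the others) ahead of Berengar.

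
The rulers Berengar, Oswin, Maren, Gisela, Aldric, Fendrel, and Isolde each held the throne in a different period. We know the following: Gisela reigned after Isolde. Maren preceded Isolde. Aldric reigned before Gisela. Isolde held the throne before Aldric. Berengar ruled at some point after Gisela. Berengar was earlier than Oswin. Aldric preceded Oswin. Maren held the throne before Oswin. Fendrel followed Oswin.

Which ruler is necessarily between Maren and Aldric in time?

Tracing the constraints gives Maren → Isolde → Aldric, so Isolde sits after Maren and before Aldric.
No other ruler is forced both after Maren and before Aldric.

Isolde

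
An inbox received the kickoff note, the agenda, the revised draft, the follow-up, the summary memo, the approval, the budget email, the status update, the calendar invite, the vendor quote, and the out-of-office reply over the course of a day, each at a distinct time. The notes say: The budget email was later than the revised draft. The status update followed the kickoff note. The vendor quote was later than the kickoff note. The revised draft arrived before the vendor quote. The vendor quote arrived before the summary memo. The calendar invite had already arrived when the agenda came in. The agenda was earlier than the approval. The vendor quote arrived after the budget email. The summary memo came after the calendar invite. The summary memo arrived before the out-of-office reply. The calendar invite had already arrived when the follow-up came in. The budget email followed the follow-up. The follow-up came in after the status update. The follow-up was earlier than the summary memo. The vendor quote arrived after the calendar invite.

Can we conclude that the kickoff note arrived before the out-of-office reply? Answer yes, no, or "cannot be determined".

yes

Chain the constraints: the kickoff note → the vendor quote → the summary memo → the out-of-office reply. Each link is directly stated, so the kickoff note comes before the out-of-office reply.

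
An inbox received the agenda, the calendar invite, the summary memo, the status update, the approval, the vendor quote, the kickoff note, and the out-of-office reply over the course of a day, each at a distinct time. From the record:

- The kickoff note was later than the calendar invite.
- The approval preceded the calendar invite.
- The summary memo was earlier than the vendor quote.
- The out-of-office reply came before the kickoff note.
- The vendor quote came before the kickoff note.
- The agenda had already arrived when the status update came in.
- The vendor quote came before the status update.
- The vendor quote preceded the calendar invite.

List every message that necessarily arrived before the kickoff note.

the approval, the calendar invite, the out-of-office reply, the summary memo, the vendor quote

Directly stated before the kickoff note: the calendar invite, the out-of-office reply, and the vendor quote.
The approval reaches the kickoff note via the approval → the calendar invite → the kickoff note.
The summary memo reaches the kickoff note via the summary memo → the vendor quote → the kickoff note.
No chain forces the agenda (or any of the others) ahead of the kickoff note.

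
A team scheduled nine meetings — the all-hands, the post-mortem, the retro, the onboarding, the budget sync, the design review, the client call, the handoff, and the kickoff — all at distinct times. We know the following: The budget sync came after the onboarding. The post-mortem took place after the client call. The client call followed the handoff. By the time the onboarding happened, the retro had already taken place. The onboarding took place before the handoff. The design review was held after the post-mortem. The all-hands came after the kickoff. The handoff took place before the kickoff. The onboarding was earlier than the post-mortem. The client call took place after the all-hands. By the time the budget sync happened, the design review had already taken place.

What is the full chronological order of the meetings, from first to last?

the retro, the onboarding, the handoff, the kickoff, the all-hands, the client call, the post-mortem, the design review, the budget sync

The constraints fix every adjacent pair, so only one ordering works:
the retro → the onboarding → the handoff → the kickoff → the all-hands → the client call → the post-mortem → the design review → the budget sync.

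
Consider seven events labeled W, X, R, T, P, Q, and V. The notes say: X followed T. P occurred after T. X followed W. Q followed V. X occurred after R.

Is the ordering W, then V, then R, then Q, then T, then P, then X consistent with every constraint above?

Check each stated constraint against the proposed order — e.g. R is ahead of X; W is ahead of X. Every pair is in the required order; nothing is violated.

yes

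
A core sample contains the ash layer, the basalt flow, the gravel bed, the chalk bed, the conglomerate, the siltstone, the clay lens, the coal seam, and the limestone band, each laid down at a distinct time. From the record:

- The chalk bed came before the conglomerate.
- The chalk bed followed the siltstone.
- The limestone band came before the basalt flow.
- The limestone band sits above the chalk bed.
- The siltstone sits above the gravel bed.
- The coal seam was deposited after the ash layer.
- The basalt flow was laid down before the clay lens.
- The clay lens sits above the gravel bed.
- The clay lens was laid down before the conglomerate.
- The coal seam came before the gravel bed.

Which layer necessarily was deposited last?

the conglomerate

Every other layer has a chain of constraints placing it before the conglomerate, so the conglomerate is last.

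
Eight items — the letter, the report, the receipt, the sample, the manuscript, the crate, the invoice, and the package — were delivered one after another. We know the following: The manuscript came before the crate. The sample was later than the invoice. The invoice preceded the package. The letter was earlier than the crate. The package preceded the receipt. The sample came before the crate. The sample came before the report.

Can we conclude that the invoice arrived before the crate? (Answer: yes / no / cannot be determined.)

yes

Chain the constraints: the invoice → the sample → the crate. Each link is directly stated, so the invoice comes before the crate.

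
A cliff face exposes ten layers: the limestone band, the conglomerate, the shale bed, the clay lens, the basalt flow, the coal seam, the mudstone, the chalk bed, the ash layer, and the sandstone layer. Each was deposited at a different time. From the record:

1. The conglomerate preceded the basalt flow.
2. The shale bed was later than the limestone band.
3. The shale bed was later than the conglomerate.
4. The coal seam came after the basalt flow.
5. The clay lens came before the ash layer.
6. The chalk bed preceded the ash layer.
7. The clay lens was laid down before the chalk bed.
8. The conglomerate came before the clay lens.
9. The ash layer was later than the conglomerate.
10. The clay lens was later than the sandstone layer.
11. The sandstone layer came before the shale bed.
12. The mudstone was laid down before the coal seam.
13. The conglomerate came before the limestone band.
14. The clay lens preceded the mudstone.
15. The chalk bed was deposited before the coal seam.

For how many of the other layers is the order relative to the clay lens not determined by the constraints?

Forced before the clay lens: the conglomerate and the sandstone layer; forced after the clay lens: the ash layer, the chalk bed, the coal seam, and the mudstone.
That leaves the basalt flow, the limestone band, and the shale bed with no forced order relative to the clay lens — 3.

3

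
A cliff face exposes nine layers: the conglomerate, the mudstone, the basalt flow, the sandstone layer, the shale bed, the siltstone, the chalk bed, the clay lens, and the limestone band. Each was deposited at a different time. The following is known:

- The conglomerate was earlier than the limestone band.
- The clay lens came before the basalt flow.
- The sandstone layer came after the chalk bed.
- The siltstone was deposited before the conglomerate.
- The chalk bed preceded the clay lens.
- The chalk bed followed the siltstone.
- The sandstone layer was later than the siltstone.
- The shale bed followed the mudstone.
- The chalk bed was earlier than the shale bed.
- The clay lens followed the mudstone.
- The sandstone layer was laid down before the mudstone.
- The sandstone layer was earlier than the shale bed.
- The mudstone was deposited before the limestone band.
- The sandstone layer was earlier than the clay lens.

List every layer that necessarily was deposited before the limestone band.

Directly stated before the limestone band: the conglomerate and the mudstone.
The chalk bed reaches the limestone band via the chalk bed → the sandstone layer → the mudstone → the limestone band.
The sandstone layer reaches the limestone band via the sandstone layer → the mudstone → the limestone band.
The siltstone reaches the limestone band via the siltstone → the conglomerate → the limestone band.

the chalk bed, the conglomerate, the mudstone, the sandstone layer, the siltstone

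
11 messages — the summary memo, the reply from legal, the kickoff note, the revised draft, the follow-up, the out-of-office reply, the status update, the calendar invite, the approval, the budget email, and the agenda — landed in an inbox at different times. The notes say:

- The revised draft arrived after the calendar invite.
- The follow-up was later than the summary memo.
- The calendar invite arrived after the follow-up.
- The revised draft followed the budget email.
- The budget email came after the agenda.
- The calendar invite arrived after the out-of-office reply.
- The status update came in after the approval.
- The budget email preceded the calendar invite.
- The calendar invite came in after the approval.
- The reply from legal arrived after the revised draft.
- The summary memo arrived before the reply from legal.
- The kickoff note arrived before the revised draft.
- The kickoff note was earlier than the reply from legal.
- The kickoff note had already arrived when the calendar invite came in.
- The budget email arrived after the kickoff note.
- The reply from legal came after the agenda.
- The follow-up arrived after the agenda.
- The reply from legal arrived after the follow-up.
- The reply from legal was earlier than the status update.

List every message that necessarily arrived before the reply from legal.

the agenda, the approval, the budget email, the calendar invite, the follow-up, the kickoff note, the out-of-office reply, the revised draft, the summary memo

Directly stated before the reply from legal: the agenda, the follow-up, the kickoff note, the revised draft, and the summary memo.
The approval reaches the reply from legal via the approval → the calendar invite → the revised draft → the reply from legal.
The budget email reaches the reply from legal via the budget email → the revised draft → the reply from legal.
The calendar invite reaches the reply from legal via the calendar invite → the revised draft → the reply from legal.
Likewise the out-of-office reply reaches the reply from legal by chaining the stated constraints.
No chain forces the status update ahead of the reply from legal.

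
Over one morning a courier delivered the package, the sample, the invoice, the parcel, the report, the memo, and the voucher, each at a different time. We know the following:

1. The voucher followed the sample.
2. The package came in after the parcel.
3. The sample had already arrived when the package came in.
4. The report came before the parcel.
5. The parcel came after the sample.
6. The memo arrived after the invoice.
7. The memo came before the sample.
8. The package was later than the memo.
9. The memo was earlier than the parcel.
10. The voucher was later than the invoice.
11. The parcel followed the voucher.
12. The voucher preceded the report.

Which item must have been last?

the package

Every other item has a chain of constraints placing it before the package, so the package is last.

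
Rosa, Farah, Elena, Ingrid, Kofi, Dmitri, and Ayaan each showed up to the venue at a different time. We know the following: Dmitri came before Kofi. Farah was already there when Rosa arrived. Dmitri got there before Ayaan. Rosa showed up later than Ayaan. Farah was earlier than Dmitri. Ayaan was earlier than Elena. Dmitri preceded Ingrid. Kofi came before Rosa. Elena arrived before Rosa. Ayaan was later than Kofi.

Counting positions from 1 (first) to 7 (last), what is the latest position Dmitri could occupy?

Dmitri must come before Ayaan, Elena, Ingrid, Kofi, and Rosa — 5 guests forced after them.
Everything else can be placed before Dmitri in some valid order, so Dmitri can sit as late as position 7 − 5 = 2.

2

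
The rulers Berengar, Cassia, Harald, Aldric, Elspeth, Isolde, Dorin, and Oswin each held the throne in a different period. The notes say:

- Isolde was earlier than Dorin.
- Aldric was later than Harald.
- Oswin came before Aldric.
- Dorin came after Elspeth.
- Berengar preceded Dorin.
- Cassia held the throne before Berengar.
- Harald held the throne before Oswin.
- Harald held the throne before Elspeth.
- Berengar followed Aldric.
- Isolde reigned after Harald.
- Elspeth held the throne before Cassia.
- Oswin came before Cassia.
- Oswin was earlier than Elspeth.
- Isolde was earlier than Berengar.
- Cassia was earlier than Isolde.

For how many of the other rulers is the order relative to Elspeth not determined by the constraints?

1

Forced before Elspeth: Harald and Oswin; forced after Elspeth: Berengar, Cassia, Dorin, and Isolde.
That leaves Aldric with no forced order relative to Elspeth — 1.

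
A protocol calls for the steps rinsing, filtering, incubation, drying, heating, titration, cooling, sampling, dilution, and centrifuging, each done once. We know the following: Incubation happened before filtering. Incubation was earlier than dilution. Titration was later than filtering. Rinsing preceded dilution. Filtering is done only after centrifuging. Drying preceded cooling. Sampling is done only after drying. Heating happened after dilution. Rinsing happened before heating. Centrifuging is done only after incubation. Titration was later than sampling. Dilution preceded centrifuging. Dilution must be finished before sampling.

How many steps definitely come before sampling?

4

Directly stated before sampling: dilution and drying.
Incubation reaches sampling via incubation → dilution → sampling.
Rinsing reaches sampling via rinsing → dilution → sampling.
No chain forces centrifuging (or any of the others) ahead of sampling.
That's dilution, drying, incubation, and rinsing — 4 in all.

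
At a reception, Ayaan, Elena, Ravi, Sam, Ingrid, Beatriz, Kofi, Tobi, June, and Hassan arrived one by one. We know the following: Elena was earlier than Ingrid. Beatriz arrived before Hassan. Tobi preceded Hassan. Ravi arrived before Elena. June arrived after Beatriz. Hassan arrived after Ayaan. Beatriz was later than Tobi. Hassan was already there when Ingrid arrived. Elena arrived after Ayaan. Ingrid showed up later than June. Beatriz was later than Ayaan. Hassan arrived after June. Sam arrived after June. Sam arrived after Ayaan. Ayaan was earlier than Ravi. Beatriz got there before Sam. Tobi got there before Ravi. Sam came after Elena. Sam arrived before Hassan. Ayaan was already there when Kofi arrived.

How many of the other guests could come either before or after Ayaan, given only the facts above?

Forced after Ayaan: Beatriz, Elena, Hassan, Ingrid, June, Kofi, Ravi, and Sam.
That leaves Tobi with no forced order relative to Ayaan — 1.

1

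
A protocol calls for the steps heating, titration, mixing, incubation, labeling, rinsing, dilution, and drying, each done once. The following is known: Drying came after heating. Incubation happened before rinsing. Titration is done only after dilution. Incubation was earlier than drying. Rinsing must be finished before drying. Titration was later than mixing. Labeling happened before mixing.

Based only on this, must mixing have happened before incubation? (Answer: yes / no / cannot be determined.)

No chain of stated constraints runs from mixing to incubation, and none runs from incubation to mixing either.
So the relative order of mixing and incubation is not fixed by the given facts.

cannot be determined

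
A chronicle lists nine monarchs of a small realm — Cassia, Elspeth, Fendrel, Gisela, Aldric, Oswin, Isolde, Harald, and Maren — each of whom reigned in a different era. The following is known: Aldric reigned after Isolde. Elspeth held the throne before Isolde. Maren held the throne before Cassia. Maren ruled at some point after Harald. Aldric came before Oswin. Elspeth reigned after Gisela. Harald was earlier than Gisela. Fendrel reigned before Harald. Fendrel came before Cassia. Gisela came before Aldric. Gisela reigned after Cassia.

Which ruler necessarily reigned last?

Every other ruler has a chain of constraints placing them before Oswin, so Oswin is last.

Oswin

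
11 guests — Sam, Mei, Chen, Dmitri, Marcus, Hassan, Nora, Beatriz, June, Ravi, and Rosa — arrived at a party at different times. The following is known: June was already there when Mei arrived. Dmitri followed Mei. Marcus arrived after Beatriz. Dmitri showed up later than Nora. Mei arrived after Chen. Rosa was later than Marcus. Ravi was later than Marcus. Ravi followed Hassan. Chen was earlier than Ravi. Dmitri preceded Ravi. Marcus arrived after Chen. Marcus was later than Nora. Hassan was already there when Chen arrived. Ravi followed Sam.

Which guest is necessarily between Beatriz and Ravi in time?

Marcus

Tracing the constraints gives Beatriz → Marcus → Ravi, so Marcus sits after Beatriz and before Ravi.
No other guest is forced both after Beatriz and before Ravi.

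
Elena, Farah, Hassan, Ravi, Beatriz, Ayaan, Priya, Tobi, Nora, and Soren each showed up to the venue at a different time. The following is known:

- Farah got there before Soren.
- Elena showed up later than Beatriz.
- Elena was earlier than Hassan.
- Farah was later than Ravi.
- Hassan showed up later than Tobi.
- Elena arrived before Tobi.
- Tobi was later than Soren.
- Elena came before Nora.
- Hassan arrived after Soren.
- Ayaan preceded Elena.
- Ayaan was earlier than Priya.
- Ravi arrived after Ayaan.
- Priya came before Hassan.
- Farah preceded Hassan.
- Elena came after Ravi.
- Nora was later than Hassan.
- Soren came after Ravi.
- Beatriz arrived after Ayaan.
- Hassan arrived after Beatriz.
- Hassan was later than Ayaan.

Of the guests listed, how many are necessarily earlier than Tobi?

Directly stated before Tobi: Elena and Soren.
Ayaan reaches Tobi via Ayaan → Elena → Tobi.
Beatriz reaches Tobi via Beatriz → Elena → Tobi.
Farah reaches Tobi via Farah → Soren → Tobi.
Likewise Ravi reaches Tobi by chaining the stated constraints.
That's Ayaan, Beatriz, Elena, Farah, Ravi, and Soren — 6 in all.

6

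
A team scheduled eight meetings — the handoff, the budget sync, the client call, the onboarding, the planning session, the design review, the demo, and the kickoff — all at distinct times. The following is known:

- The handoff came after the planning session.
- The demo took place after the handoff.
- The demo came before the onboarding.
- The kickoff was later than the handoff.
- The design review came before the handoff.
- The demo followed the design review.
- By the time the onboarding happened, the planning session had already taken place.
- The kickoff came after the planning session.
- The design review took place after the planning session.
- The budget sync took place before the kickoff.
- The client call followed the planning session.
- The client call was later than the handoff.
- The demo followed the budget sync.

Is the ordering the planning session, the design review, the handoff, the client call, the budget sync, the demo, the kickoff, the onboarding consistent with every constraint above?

yes

Check each stated constraint against the proposed order — e.g. the planning session is ahead of the kickoff; the planning session is ahead of the onboarding. Every pair is in the required order; nothing is violated.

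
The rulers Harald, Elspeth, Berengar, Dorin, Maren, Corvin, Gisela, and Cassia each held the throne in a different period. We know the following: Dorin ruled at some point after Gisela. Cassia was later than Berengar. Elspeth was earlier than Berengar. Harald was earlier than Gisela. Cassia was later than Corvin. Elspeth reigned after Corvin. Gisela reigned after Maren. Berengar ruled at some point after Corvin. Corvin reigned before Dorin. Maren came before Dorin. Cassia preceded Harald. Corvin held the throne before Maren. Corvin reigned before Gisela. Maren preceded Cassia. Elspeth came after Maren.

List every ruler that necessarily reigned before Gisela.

Berengar, Cassia, Corvin, Elspeth, Harald, Maren

Directly stated before Gisela: Corvin, Harald, and Maren.
Berengar reaches Gisela via Berengar → Cassia → Harald → Gisela.
Cassia reaches Gisela via Cassia → Harald → Gisela.
Elspeth reaches Gisela via Elspeth → Berengar → Cassia → Harald → Gisela.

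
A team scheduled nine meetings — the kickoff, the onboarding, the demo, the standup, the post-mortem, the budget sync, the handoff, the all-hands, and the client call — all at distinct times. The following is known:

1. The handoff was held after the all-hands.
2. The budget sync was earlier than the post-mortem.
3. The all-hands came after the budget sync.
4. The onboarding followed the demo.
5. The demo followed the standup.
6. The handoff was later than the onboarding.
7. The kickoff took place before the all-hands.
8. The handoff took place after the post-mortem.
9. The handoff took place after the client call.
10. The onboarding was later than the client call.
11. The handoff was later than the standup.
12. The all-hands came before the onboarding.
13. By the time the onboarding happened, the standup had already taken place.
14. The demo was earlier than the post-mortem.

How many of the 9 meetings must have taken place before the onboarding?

Directly stated before the onboarding: the all-hands, the client call, the demo, and the standup.
The budget sync reaches the onboarding via the budget sync → the all-hands → the onboarding.
The kickoff reaches the onboarding via the kickoff → the all-hands → the onboarding.
No chain forces the post-mortem (or any of the others) ahead of the onboarding.
That's the all-hands, the budget sync, the client call, the demo, the kickoff, and the standup — 6 in all.

6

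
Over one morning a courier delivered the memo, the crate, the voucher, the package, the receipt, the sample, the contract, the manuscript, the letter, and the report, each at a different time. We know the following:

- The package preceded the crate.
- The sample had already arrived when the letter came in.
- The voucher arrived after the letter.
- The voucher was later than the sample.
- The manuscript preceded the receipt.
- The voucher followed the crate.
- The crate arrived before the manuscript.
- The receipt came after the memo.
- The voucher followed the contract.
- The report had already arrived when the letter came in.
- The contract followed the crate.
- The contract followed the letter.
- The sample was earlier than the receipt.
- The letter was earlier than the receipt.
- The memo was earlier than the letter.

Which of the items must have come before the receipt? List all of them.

Directly stated before the receipt: the letter, the manuscript, the memo, and the sample.
The crate reaches the receipt via the crate → the manuscript → the receipt.
The package reaches the receipt via the package → the crate → the manuscript → the receipt.
The report reaches the receipt via the report → the letter → the receipt.
No chain forces the contract (or any of the others) ahead of the receipt.

the crate, the letter, the manuscript, the memo, the package, the report, the sample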